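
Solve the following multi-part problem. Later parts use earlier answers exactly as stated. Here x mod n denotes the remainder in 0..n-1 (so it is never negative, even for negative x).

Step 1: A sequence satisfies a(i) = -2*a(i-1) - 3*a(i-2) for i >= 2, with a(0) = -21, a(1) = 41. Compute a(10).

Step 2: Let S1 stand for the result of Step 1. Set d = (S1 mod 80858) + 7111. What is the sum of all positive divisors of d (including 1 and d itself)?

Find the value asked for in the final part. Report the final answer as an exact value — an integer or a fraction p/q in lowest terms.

Step 1: a(2) = -2*(41) - 3*(-21) = -19; iterating: a(2)=-19, a(3)=-85, a(4)=227, a(5)=-199, a(6)=-283, a(7)=1163, a(8)=-1477, a(9)=-535, a(10)=5501; answer 5501
Step 2: S1 = 5501; d = 12612; 12612 = 2^2 * 3 * 1051; sigma = (1 + 2 + 4) * (1 + 3) * (1 + 1051) = 7 * 4 * 1052 = 29456; answer 29456

29456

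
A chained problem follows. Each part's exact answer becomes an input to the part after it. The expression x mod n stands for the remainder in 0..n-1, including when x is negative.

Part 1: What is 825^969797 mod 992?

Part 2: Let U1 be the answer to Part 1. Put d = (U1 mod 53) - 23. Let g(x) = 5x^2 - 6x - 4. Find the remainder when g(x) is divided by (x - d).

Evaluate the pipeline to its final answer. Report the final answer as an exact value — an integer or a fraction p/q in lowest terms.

Part 1: squarings mod 992: 825^1=825, 825^2=113, 825^4=865, 825^8=257, 825^16=577, 825^32=609, 825^64=865, 825^128=257, 825^256=577, 825^512=609, 825^1024=865, 825^2048=257, 825^4096=577, 825^8192=609, 825^16384=865, 825^32768=257, 825^65536=577, 825^131072=609, 825^262144=865, 825^524288=257; 825^969797 = 825^1 * 825^4 * 825^64 * 825^1024 * 825^2048 * 825^16384 * 825^32768 * 825^131072 * 825^262144 * 825^524288 = 857 (mod 992); answer 857
Part 2: U1 = 857; d = -14; remainder = value at the root: 5*(-14)^2 - 6*(-14)^1 - 4 = (980) + (84) + (-4) = 1060; answer 1060

1060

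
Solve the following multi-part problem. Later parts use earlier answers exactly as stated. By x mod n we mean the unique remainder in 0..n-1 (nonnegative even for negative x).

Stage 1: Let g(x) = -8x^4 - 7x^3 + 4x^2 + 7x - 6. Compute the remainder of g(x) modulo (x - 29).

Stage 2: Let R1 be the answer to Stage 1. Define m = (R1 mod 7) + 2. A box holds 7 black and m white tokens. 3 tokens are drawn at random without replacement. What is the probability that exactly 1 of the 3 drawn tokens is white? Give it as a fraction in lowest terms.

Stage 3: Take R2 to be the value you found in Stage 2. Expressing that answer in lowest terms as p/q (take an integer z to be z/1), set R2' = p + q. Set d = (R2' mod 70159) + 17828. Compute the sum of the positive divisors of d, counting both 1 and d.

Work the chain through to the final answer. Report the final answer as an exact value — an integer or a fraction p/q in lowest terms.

27648

Stage 1: remainder = value at the root: -8*(29)^4 - 7*(29)^3 + 4*(29)^2 + 7*(29)^1 - 6 = (-5658248) + (-170723) + (3364) + (203) + (-6) = -5825410; answer -5825410
Stage 2: R1 = -5825410; m = 6; total draws C(13,3) = 286; favorable C(6,1)*C(7,2) = 126; P = 63/143; answer 63/143
Stage 3: R2 = 63/143; threaded value p + q = 206; d = 18034; 18034 = 2 * 71 * 127; sigma = (1 + 2) * (1 + 71) * (1 + 127) = 3 * 72 * 128 = 27648; answer 27648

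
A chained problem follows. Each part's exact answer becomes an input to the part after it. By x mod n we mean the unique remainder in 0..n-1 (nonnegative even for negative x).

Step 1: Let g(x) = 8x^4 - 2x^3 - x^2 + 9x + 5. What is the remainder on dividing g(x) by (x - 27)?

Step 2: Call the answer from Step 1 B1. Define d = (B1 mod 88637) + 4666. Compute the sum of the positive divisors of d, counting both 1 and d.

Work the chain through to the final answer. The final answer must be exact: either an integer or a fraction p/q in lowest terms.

Step 1: remainder = value at the root: 8*(27)^4 - 2*(27)^3 - 1*(27)^2 + 9*(27)^1 + 5 = (4251528) + (-39366) + (-729) + (243) + (5) = 4211681; answer 4211681
Step 2: B1 = 4211681; d = 50408; 50408 = 2^3 * 6301; sigma = (1 + 2 + 4 + 8) * (1 + 6301) = 15 * 6302 = 94530; answer 94530

94530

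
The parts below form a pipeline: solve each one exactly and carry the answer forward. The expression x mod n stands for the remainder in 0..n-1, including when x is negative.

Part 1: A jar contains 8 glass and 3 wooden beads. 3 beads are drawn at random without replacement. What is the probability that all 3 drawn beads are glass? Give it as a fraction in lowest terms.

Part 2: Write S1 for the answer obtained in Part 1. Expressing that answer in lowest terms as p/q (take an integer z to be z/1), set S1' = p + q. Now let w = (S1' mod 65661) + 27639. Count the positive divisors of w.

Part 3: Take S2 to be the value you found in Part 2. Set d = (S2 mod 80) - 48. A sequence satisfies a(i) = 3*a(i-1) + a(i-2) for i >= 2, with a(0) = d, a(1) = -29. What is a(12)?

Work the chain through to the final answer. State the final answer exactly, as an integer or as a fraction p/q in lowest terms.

Part 1: total draws C(11,3) = 165; favorable C(8,3) = 56; P = 56/165; answer 56/165
Part 2: S1 = 56/165; threaded value p + q = 221; w = 27860; 27860 = 2^2 * 5 * 7 * 199; number of divisors = (2+1) * (1+1) * (1+1) * (1+1) = 24; answer 24
Part 3: S2 = 24; d = -24; a(2) = 3*(-29) + 1*(-24) = -111; iterating: a(2)=-111, a(3)=-362, a(4)=-1197, a(5)=-3953, a(6)=-13056, a(7)=-43121, a(8)=-142419, a(9)=-470378, a(10)=-1553553, a(11)=-5131037, a(12)=-16946664; answer -16946664

-16946664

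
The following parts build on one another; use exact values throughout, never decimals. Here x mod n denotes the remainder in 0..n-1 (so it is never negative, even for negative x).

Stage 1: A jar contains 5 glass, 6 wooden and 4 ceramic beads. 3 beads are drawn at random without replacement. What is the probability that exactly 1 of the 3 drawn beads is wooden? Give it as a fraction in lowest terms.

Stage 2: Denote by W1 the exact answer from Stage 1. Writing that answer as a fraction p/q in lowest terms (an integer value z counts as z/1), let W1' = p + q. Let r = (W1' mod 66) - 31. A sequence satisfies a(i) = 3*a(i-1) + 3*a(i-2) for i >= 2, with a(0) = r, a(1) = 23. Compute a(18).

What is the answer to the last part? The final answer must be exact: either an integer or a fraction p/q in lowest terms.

41004176724

Stage 1: total draws C(15,3) = 455; favorable C(6,1)*C(9,2) = 216; P = 216/455; answer 216/455
Stage 2: W1 = 216/455; threaded value p + q = 671; r = -20; a(2) = 3*(23) + 3*(-20) = 9; iterating: a(2)=9, a(3)=96, a(4)=315, a(5)=1233, a(6)=4644, a(7)=17631, a(8)=66825, a(9)=253368, a(10)=960579, a(11)=3641841, a(12)=13807260, a(13)=52347303, a(14)=198463689, a(15)=752432976, a(16)=2852689995, a(17)=10815368913, a(18)=41004176724; answer 41004176724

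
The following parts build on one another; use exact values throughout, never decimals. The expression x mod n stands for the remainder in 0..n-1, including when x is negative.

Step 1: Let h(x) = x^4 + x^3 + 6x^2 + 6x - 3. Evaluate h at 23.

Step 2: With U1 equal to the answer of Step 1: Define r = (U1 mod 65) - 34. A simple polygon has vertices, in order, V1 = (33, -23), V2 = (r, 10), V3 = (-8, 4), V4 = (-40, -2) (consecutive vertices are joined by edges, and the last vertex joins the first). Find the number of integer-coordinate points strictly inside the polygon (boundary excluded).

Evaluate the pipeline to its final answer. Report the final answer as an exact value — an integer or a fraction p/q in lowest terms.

621

Step 1: 1*(23)^4 + 1*(23)^3 + 6*(23)^2 + 6*(23)^1 - 3 = (279841) + (12167) + (3174) + (138) + (-3) = 295317; answer 295317
Step 2: U1 = 295317; r = -12; cross terms: (33*10 - -12*-23)=54, (-12*4 - -8*10)=32, (-8*-2 - -40*4)=176, (-40*-23 - 33*-2)=986; twice the area = |1248| = 1248; area = 624; boundary points = 3 + 2 + 2 + 1 = 8; strictly interior points = area - boundary/2 + 1 = 621; answer 621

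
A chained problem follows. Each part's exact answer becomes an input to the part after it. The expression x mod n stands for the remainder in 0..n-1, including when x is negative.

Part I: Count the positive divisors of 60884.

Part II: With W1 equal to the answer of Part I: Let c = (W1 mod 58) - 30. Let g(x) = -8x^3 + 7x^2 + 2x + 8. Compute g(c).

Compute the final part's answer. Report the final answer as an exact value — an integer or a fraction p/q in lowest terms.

Part I: 60884 = 2^2 * 31 * 491; number of divisors = (2+1) * (1+1) * (1+1) = 12; answer 12
Part II: W1 = 12; c = -18; -8*(-18)^3 + 7*(-18)^2 + 2*(-18)^1 + 8 = (46656) + (2268) + (-36) + (8) = 48896; answer 48896

48896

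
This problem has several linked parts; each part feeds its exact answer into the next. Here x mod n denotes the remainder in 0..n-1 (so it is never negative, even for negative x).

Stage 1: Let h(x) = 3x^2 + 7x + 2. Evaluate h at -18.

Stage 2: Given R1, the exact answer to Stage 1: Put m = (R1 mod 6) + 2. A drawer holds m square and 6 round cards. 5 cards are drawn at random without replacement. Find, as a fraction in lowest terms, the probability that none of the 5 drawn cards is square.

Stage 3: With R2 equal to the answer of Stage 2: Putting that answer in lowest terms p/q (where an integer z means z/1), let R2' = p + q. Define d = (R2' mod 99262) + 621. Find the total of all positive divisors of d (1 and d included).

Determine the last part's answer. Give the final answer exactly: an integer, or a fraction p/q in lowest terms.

Stage 1: 3*(-18)^2 + 7*(-18)^1 + 2 = (972) + (-126) + (2) = 848; answer 848
Stage 2: R1 = 848; m = 4; total draws C(10,5) = 252; favorable C(6,5) = 6; P = 1/42; answer 1/42
Stage 3: R2 = 1/42; threaded value p + q = 43; d = 664; 664 = 2^3 * 83; sigma = (1 + 2 + 4 + 8) * (1 + 83) = 15 * 84 = 1260; answer 1260

1260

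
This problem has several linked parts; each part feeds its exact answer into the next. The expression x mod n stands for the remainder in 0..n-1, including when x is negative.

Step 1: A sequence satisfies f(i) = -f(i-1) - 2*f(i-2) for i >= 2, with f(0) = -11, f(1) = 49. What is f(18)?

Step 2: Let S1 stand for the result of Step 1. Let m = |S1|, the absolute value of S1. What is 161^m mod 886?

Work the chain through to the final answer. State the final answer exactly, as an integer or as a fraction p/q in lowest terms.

Step 1: f(2) = -1*(49) - 2*(-11) = -27; iterating: f(2)=-27, f(3)=-71, f(4)=125, f(5)=17, f(6)=-267, f(7)=233, f(8)=301, f(9)=-767, f(10)=165, f(11)=1369, f(12)=-1699, f(13)=-1039, f(14)=4437, f(15)=-2359, f(16)=-6515, f(17)=11233, f(18)=1797; answer 1797
Step 2: S1 = 1797; m = 1797; squarings mod 886: 161^1=161, 161^2=227, 161^4=141, 161^8=389, 161^16=701, 161^32=557, 161^64=149, 161^128=51, 161^256=829, 161^512=591, 161^1024=197; 161^1797 = 161^1 * 161^4 * 161^256 * 161^512 * 161^1024 = 215 (mod 886); answer 215

215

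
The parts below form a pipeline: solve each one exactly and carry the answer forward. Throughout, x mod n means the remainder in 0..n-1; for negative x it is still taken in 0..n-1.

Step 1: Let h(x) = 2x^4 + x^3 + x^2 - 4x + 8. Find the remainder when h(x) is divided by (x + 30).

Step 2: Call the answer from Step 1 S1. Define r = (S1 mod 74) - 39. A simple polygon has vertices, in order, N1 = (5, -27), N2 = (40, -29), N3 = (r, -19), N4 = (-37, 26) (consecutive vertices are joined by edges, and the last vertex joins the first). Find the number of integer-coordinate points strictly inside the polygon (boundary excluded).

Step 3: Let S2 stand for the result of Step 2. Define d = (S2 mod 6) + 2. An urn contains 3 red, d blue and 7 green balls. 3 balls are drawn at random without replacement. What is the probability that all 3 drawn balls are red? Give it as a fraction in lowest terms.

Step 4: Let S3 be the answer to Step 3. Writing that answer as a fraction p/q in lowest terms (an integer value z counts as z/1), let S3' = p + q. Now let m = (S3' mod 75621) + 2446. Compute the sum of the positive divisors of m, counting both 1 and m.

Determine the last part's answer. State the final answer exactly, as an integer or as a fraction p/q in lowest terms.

4096

Step 1: remainder = value at the root: 2*(-30)^4 + 1*(-30)^3 + 1*(-30)^2 - 4*(-30)^1 + 8 = (1620000) + (-27000) + (900) + (120) + (8) = 1594028; answer 1594028
Step 2: S1 = 1594028; r = 29; cross terms: (5*-29 - 40*-27)=935, (40*-19 - 29*-29)=81, (29*26 - -37*-19)=51, (-37*-27 - 5*26)=869; twice the area = |1936| = 1936; area = 968; boundary points = 1 + 1 + 3 + 1 = 6; strictly interior points = area - boundary/2 + 1 = 966; answer 966
Step 3: S2 = 966; d = 2; total draws C(12,3) = 220; favorable C(3,3) = 1; P = 1/220; answer 1/220
Step 4: S3 = 1/220; threaded value p + q = 221; m = 2667; 2667 = 3 * 7 * 127; sigma = (1 + 3) * (1 + 7) * (1 + 127) = 4 * 8 * 128 = 4096; answer 4096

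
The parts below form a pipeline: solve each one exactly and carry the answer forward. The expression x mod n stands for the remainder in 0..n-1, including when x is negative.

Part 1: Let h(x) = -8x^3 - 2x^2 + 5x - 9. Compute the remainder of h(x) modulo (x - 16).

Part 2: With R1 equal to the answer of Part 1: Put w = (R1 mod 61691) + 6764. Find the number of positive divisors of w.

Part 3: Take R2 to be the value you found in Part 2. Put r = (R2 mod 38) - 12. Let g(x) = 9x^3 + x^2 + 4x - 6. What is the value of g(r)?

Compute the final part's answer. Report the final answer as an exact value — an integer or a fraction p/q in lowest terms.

-4582

Part 1: remainder = value at the root: -8*(16)^3 - 2*(16)^2 + 5*(16)^1 - 9 = (-32768) + (-512) + (80) + (-9) = -33209; answer -33209
Part 2: R1 = -33209; w = 35246; 35246 = 2 * 17623; number of divisors = (1+1) * (1+1) = 4; answer 4
Part 3: R2 = 4; r = -8; 9*(-8)^3 + 1*(-8)^2 + 4*(-8)^1 - 6 = (-4608) + (64) + (-32) + (-6) = -4582; answer -4582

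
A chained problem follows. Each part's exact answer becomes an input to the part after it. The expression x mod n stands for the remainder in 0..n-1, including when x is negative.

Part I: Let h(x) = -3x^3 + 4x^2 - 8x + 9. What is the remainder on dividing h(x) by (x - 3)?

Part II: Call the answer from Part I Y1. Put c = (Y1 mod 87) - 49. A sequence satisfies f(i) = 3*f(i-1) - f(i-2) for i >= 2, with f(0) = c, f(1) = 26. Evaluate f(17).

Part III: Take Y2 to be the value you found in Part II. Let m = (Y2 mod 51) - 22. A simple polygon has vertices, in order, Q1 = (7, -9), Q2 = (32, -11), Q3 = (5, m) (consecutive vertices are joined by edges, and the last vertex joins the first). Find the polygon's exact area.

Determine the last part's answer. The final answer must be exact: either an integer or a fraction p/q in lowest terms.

Part I: remainder = value at the root: -3*(3)^3 + 4*(3)^2 - 8*(3)^1 + 9 = (-81) + (36) + (-24) + (9) = -60; answer -60
Part II: Y1 = -60; c = -22; f(2) = 3*(26) - 1*(-22) = 100; iterating: f(2)=100, f(3)=274, f(4)=722, f(5)=1892, f(6)=4954, f(7)=12970, f(8)=33956, f(9)=88898, f(10)=232738, f(11)=609316, f(12)=1595210, f(13)=4176314, f(14)=10933732, f(15)=28624882, f(16)=74940914, f(17)=196197860; answer 196197860
Part III: Y2 = 196197860; m = 22; cross terms: (7*-11 - 32*-9)=211, (32*22 - 5*-11)=759, (5*-9 - 7*22)=-199; twice the area = |771| = 771; area = 771/2; answer 771/2

771/2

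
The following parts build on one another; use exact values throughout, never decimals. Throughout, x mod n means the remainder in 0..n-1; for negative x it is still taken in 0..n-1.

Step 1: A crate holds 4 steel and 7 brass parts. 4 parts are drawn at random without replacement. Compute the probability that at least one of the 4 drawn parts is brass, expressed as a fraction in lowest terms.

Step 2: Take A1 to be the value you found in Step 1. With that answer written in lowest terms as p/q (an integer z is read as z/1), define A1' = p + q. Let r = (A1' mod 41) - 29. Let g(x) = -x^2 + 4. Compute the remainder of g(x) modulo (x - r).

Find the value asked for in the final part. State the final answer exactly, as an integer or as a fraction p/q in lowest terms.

-672

Step 1: total draws C(11,4) = 330; complement C(4,4) = 1; favorable 330 - 1 = 329; P = 329/330; answer 329/330
Step 2: A1 = 329/330; threaded value p + q = 659; r = -26; remainder = value at the root: -1*(-26)^2 + 4 = (-676) + (4) = -672; answer -672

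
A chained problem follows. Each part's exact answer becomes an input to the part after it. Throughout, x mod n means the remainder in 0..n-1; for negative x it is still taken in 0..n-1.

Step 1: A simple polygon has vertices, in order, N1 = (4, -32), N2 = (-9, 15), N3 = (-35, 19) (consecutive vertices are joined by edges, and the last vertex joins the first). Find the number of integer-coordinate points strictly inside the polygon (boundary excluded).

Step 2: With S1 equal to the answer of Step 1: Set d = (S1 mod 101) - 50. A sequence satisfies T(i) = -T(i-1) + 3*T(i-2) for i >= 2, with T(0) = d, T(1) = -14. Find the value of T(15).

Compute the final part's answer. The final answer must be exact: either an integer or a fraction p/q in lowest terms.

-3800300

Step 1: cross terms: (4*15 - -9*-32)=-228, (-9*19 - -35*15)=354, (-35*-32 - 4*19)=1044; twice the area = |1170| = 1170; area = 585; boundary points = 1 + 2 + 3 = 6; strictly interior points = area - boundary/2 + 1 = 583; answer 583
Step 2: S1 = 583; d = 28; T(2) = -1*(-14) + 3*(28) = 98; iterating: T(2)=98, T(3)=-140, T(4)=434, T(5)=-854, T(6)=2156, T(7)=-4718, T(8)=11186, T(9)=-25340, T(10)=58898, T(11)=-134918, T(12)=311612, T(13)=-716366, T(14)=1651202, T(15)=-3800300; answer -3800300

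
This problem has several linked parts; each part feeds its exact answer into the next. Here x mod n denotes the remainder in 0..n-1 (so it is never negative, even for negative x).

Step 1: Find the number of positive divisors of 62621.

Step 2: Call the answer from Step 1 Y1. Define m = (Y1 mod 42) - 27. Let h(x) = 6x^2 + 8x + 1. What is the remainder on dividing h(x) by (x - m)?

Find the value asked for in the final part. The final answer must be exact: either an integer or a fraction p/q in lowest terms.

Step 1: 62621 = 13 * 4817; number of divisors = (1+1) * (1+1) = 4; answer 4
Step 2: Y1 = 4; m = -23; remainder = value at the root: 6*(-23)^2 + 8*(-23)^1 + 1 = (3174) + (-184) + (1) = 2991; answer 2991

2991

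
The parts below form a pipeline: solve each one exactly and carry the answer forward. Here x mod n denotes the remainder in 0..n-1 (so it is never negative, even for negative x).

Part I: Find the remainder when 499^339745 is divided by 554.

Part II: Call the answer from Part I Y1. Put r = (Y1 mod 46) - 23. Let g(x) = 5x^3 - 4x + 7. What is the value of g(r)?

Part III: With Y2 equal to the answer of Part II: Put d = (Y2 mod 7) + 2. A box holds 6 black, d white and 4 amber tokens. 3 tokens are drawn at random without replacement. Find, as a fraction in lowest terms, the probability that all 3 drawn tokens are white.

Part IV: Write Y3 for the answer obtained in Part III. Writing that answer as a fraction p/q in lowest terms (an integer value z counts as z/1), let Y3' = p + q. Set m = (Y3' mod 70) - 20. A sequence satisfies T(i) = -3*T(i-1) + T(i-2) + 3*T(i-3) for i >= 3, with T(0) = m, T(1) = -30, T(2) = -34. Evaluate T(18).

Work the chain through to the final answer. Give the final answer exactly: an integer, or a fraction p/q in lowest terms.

-1016978794

Part I: squarings mod 554: 499^1=499, 499^2=255, 499^4=207, 499^8=191, 499^16=471, 499^32=241, 499^64=465, 499^128=165, 499^256=79, 499^512=147, 499^1024=3, 499^2048=9, 499^4096=81, 499^8192=467, 499^16384=367, 499^32768=67, 499^65536=57, 499^131072=479, 499^262144=85; 499^339745 = 499^1 * 499^32 * 499^256 * 499^512 * 499^1024 * 499^2048 * 499^8192 * 499^65536 * 499^262144 = 551 (mod 554); answer 551
Part II: Y1 = 551; r = 22; 5*(22)^3 - 4*(22)^1 + 7 = (53240) + (-88) + (7) = 53159; answer 53159
Part III: Y2 = 53159; d = 3; total draws C(13,3) = 286; favorable C(3,3) = 1; P = 1/286; answer 1/286
Part IV: Y3 = 1/286; threaded value p + q = 287; m = -13; T(3) = -3*(-34) + 1*(-30) + 3*(-13) = 33; iterating: T(3)=33, T(4)=-223, T(5)=600, T(6)=-1924, T(7)=5703, T(8)=-17233, T(9)=51630, T(10)=-155014, T(11)=464973, T(12)=-1395043, T(13)=4185060, T(14)=-12555304, T(15)=37665843, T(16)=-112997653, T(17)=338992890, T(18)=-1016978794; answer -1016978794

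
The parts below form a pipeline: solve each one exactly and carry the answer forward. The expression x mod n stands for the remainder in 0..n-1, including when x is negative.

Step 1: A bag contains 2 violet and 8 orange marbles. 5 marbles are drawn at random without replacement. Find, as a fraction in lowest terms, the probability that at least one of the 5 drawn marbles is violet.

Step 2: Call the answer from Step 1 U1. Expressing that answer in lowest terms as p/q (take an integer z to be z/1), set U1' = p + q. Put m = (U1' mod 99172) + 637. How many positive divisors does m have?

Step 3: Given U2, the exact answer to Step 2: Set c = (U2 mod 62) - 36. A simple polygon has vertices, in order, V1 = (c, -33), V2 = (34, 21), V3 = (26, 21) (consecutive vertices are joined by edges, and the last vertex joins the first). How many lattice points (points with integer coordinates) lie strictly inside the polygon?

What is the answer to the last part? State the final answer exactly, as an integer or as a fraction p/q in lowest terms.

209

Step 1: total draws C(10,5) = 252; complement C(8,5) = 56; favorable 252 - 56 = 196; P = 7/9; answer 7/9
Step 2: U1 = 7/9; threaded value p + q = 16; m = 653; 653 is prime, so its only divisors are 1 and 653; count = 2; answer 2
Step 3: U2 = 2; c = -34; cross terms: (-34*21 - 34*-33)=408, (34*21 - 26*21)=168, (26*-33 - -34*21)=-144; twice the area = |432| = 432; area = 216; boundary points = 2 + 8 + 6 = 16; strictly interior points = area - boundary/2 + 1 = 209; answer 209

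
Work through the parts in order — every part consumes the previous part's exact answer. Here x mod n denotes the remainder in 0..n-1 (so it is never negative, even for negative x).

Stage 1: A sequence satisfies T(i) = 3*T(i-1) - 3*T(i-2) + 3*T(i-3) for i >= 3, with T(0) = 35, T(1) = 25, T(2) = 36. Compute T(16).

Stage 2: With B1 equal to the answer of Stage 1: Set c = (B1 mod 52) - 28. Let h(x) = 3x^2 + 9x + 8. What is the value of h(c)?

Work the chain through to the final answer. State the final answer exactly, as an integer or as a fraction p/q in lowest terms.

218

Stage 1: T(3) = 3*(36) - 3*(25) + 3*(35) = 138; iterating: T(3)=138, T(4)=381, T(5)=837, T(6)=1782, T(7)=3978, T(8)=9099, T(9)=20709, T(10)=46764, T(11)=105462, T(12)=238221, T(13)=538569, T(14)=1217430, T(15)=2751246, T(16)=6217155; answer 6217155
Stage 2: B1 = 6217155; c = 7; 3*(7)^2 + 9*(7)^1 + 8 = (147) + (63) + (8) = 218; answer 218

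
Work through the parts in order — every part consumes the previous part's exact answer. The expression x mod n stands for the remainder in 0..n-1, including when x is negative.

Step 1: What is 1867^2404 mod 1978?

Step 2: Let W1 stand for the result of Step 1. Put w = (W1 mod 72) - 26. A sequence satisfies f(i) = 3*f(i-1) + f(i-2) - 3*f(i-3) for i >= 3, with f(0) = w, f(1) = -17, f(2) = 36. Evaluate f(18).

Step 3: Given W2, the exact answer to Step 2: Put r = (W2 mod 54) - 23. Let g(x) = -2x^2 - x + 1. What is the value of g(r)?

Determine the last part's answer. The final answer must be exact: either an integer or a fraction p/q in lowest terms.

-1034

Step 1: squarings mod 1978: 1867^1=1867, 1867^2=453, 1867^4=1475, 1867^8=1803, 1867^16=955, 1867^32=167, 1867^64=197, 1867^128=1227, 1867^256=271, 1867^512=255, 1867^1024=1729, 1867^2048=683; 1867^2404 = 1867^4 * 1867^32 * 1867^64 * 1867^256 * 1867^2048 = 1221 (mod 1978); answer 1221
Step 2: W1 = 1221; w = 43; f(3) = 3*(36) + 1*(-17) - 3*(43) = -38; iterating: f(3)=-38, f(4)=-27, f(5)=-227, f(6)=-594, f(7)=-1928, f(8)=-5697, f(9)=-17237, f(10)=-51624, f(11)=-155018, f(12)=-464967, f(13)=-1395047, f(14)=-4185054, f(15)=-12555308, f(16)=-37665837, f(17)=-112997657, f(18)=-338992884; answer -338992884
Step 3: W2 = -338992884; r = -23; -2*(-23)^2 - 1*(-23)^1 + 1 = (-1058) + (23) + (1) = -1034; answer -1034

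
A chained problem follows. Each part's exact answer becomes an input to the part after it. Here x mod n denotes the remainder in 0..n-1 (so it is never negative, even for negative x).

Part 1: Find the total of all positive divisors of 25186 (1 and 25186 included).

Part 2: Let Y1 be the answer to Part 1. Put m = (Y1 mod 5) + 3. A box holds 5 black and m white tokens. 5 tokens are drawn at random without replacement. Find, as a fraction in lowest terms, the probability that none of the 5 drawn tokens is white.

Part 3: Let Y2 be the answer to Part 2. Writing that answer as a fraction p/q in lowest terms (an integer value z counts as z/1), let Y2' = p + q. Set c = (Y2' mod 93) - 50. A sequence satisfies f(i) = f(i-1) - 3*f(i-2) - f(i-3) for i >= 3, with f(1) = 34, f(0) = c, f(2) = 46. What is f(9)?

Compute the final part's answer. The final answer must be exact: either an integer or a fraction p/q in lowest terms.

Part 1: 25186 = 2 * 7^2 * 257; sigma = (1 + 2) * (1 + 7 + 49) * (1 + 257) = 3 * 57 * 258 = 44118; answer 44118
Part 2: Y1 = 44118; m = 6; total draws C(11,5) = 462; favorable C(5,5) = 1; P = 1/462; answer 1/462
Part 3: Y2 = 1/462; threaded value p + q = 463; c = 41; f(3) = 1*(46) - 3*(34) - 1*(41) = -97; iterating: f(3)=-97, f(4)=-269, f(5)=-24, f(6)=880, f(7)=1221, f(8)=-1395, f(9)=-5938; answer -5938

-5938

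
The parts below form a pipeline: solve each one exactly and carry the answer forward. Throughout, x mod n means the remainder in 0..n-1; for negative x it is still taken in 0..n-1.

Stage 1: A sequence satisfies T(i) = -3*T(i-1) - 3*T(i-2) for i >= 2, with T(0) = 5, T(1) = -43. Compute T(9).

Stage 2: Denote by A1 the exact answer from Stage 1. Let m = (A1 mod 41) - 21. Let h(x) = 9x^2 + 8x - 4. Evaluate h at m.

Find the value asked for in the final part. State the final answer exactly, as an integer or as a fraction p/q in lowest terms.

816

Stage 1: T(2) = -3*(-43) - 3*(5) = 114; iterating: T(2)=114, T(3)=-213, T(4)=297, T(5)=-252, T(6)=-135, T(7)=1161, T(8)=-3078, T(9)=5751; answer 5751
Stage 2: A1 = 5751; m = -10; 9*(-10)^2 + 8*(-10)^1 - 4 = (900) + (-80) + (-4) = 816; answer 816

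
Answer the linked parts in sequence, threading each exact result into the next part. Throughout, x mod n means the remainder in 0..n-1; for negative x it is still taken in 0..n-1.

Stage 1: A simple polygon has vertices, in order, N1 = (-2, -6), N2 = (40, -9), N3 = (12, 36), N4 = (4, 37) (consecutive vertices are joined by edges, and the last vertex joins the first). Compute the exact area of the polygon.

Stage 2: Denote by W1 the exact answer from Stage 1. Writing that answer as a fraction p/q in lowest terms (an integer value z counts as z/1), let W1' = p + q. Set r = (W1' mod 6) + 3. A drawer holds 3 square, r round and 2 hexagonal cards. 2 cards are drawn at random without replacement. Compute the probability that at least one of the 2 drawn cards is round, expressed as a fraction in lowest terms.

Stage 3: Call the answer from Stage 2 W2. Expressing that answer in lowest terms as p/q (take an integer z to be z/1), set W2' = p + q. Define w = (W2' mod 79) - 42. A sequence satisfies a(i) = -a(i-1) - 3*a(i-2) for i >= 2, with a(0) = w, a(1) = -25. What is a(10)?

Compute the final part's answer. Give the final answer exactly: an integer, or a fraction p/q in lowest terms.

Stage 1: cross terms: (-2*-9 - 40*-6)=258, (40*36 - 12*-9)=1548, (12*37 - 4*36)=300, (4*-6 - -2*37)=50; twice the area = |2156| = 2156; area = 1078; answer 1078
Stage 2: W1 = 1078; threaded value p + q = 1079; r = 8; total draws C(13,2) = 78; complement C(5,2) = 10; favorable 78 - 10 = 68; P = 34/39; answer 34/39
Stage 3: W2 = 34/39; threaded value p + q = 73; w = 31; a(2) = -1*(-25) - 3*(31) = -68; iterating: a(2)=-68, a(3)=143, a(4)=61, a(5)=-490, a(6)=307, a(7)=1163, a(8)=-2084, a(9)=-1405, a(10)=7657; answer 7657

7657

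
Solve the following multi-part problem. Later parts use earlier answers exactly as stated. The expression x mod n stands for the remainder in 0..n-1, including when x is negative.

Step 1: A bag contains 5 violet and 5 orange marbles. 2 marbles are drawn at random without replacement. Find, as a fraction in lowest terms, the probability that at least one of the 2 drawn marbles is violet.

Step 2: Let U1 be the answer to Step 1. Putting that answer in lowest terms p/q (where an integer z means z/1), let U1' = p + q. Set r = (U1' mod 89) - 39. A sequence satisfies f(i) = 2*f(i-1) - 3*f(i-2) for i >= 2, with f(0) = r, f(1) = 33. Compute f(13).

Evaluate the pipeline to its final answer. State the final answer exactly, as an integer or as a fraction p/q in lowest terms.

Step 1: total draws C(10,2) = 45; complement C(5,2) = 10; favorable 45 - 10 = 35; P = 7/9; answer 7/9
Step 2: U1 = 7/9; threaded value p + q = 16; r = -23; f(2) = 2*(33) - 3*(-23) = 135; iterating: f(2)=135, f(3)=171, f(4)=-63, f(5)=-639, f(6)=-1089, f(7)=-261, f(8)=2745, f(9)=6273, f(10)=4311, f(11)=-10197, f(12)=-33327, f(13)=-36063; answer -36063

-36063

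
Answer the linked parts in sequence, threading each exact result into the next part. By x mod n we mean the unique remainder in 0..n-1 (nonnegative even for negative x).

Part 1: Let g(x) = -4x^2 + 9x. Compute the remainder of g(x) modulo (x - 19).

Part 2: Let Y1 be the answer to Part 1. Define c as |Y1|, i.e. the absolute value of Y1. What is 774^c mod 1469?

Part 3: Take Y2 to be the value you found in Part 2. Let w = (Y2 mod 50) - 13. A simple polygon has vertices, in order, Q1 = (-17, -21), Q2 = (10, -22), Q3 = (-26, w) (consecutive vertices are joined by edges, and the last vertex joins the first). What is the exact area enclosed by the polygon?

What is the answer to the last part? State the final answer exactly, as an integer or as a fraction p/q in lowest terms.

603

Part 1: remainder = value at the root: -4*(19)^2 + 9*(19)^1 = (-1444) + (171) = -1273; answer -1273
Part 2: Y1 = -1273; c = 1273; squarings mod 1469: 774^1=774, 774^2=1193, 774^4=1257, 774^8=874, 774^16=1465, 774^32=16, 774^64=256, 774^128=900, 774^256=581, 774^512=1160, 774^1024=1465; 774^1273 = 774^1 * 774^8 * 774^16 * 774^32 * 774^64 * 774^128 * 774^1024 = 137 (mod 1469); answer 137
Part 3: Y2 = 137; w = 24; cross terms: (-17*-22 - 10*-21)=584, (10*24 - -26*-22)=-332, (-26*-21 - -17*24)=954; twice the area = |1206| = 1206; area = 603; answer 603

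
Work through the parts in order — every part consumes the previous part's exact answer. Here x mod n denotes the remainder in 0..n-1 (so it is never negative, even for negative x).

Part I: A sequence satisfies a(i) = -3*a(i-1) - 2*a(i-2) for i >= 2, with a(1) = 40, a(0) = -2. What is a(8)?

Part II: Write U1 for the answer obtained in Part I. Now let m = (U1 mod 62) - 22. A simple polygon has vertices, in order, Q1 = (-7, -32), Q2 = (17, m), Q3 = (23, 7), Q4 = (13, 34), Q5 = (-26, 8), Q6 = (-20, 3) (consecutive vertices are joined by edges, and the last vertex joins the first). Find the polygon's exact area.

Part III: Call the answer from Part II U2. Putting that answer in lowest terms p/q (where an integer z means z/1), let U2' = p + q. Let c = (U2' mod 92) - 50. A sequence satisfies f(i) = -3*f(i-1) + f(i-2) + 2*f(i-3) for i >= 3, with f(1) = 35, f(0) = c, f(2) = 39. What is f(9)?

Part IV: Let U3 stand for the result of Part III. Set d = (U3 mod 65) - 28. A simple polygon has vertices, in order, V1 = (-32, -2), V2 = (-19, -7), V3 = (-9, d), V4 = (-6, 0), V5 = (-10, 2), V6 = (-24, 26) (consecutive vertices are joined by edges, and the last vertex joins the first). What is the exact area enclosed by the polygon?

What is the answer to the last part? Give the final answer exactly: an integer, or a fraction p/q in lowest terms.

Part I: a(2) = -3*(40) - 2*(-2) = -116; iterating: a(2)=-116, a(3)=268, a(4)=-572, a(5)=1180, a(6)=-2396, a(7)=4828, a(8)=-9692; answer -9692
Part II: U1 = -9692; m = 20; cross terms: (-7*20 - 17*-32)=404, (17*7 - 23*20)=-341, (23*34 - 13*7)=691, (13*8 - -26*34)=988, (-26*3 - -20*8)=82, (-20*-32 - -7*3)=661; twice the area = |2485| = 2485; area = 2485/2; answer 2485/2
Part III: U2 = 2485/2; threaded value p + q = 2487; c = -47; f(3) = -3*(39) + 1*(35) + 2*(-47) = -176; iterating: f(3)=-176, f(4)=637, f(5)=-2009, f(6)=6312, f(7)=-19671, f(8)=61307, f(9)=-190968; answer -190968
Part IV: U3 = -190968; d = -26; cross terms: (-32*-7 - -19*-2)=186, (-19*-26 - -9*-7)=431, (-9*0 - -6*-26)=-156, (-6*2 - -10*0)=-12, (-10*26 - -24*2)=-212, (-24*-2 - -32*26)=880; twice the area = |1117| = 1117; area = 1117/2; answer 1117/2

1117/2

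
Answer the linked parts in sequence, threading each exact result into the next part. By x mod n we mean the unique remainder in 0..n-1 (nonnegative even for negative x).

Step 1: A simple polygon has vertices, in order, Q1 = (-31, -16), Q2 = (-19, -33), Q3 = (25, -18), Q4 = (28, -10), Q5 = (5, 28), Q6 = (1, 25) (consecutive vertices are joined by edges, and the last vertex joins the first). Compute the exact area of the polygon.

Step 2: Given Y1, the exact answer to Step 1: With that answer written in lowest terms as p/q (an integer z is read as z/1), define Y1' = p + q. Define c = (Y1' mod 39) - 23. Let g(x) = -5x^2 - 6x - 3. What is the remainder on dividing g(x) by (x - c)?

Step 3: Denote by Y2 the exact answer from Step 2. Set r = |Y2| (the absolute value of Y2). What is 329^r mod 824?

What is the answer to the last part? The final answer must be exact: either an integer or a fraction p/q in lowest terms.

Step 1: cross terms: (-31*-33 - -19*-16)=719, (-19*-18 - 25*-33)=1167, (25*-10 - 28*-18)=254, (28*28 - 5*-10)=834, (5*25 - 1*28)=97, (1*-16 - -31*25)=759; twice the area = |3830| = 3830; area = 1915; answer 1915
Step 2: Y1 = 1915; threaded value p + q = 1916; c = -18; remainder = value at the root: -5*(-18)^2 - 6*(-18)^1 - 3 = (-1620) + (108) + (-3) = -1515; answer -1515
Step 3: Y2 = -1515; r = 1515; squarings mod 824: 329^1=329, 329^2=297, 329^4=41, 329^8=33, 329^16=265, 329^32=185, 329^64=441, 329^128=17, 329^256=289, 329^512=297, 329^1024=41; 329^1515 = 329^1 * 329^2 * 329^8 * 329^32 * 329^64 * 329^128 * 329^256 * 329^1024 = 449 (mod 824); answer 449

449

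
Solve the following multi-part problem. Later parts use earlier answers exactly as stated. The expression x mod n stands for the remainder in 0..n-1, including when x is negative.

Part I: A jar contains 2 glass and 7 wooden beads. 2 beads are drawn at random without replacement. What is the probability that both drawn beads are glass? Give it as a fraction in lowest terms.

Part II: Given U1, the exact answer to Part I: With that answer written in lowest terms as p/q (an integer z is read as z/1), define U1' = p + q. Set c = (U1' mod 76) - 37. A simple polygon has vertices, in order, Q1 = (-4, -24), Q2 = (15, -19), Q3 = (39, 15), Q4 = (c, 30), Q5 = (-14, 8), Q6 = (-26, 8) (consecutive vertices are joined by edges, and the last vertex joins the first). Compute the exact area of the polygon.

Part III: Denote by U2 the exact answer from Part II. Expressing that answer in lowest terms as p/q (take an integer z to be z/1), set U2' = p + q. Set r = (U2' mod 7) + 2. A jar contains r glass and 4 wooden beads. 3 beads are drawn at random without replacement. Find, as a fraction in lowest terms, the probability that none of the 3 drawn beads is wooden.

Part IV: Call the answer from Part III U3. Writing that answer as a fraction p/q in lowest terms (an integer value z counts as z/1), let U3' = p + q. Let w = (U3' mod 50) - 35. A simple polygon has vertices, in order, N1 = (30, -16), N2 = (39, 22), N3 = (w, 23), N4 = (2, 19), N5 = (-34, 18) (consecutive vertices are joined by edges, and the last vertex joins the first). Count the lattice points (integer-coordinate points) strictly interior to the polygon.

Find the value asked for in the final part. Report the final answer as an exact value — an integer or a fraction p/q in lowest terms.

Part I: total draws C(9,2) = 36; favorable C(2,2) = 1; P = 1/36; answer 1/36
Part II: U1 = 1/36; threaded value p + q = 37; c = 0; cross terms: (-4*-19 - 15*-24)=436, (15*15 - 39*-19)=966, (39*30 - 0*15)=1170, (0*8 - -14*30)=420, (-14*8 - -26*8)=96, (-26*-24 - -4*8)=656; twice the area = |3744| = 3744; area = 1872; answer 1872
Part III: U2 = 1872; threaded value p + q = 1873; r = 6; total draws C(10,3) = 120; favorable C(6,3) = 20; P = 1/6; answer 1/6
Part IV: U3 = 1/6; threaded value p + q = 7; w = -28; cross terms: (30*22 - 39*-16)=1284, (39*23 - -28*22)=1513, (-28*19 - 2*23)=-578, (2*18 - -34*19)=682, (-34*-16 - 30*18)=4; twice the area = |2905| = 2905; area = 2905/2; boundary points = 1 + 1 + 2 + 1 + 2 = 7; strictly interior points = area - boundary/2 + 1 = 1450; answer 1450

1450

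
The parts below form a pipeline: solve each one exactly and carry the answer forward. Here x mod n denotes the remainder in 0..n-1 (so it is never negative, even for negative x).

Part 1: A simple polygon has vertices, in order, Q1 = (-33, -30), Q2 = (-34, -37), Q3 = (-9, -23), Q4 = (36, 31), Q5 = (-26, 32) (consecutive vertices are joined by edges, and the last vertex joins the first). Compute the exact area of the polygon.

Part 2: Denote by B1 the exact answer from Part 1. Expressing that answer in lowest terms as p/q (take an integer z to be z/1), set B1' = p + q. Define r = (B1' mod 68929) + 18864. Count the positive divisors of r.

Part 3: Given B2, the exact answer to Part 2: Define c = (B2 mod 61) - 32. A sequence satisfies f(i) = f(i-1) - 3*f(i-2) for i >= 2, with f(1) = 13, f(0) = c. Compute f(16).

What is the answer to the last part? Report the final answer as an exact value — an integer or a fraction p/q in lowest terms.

Part 1: cross terms: (-33*-37 - -34*-30)=201, (-34*-23 - -9*-37)=449, (-9*31 - 36*-23)=549, (36*32 - -26*31)=1958, (-26*-30 - -33*32)=1836; twice the area = |4993| = 4993; area = 4993/2; answer 4993/2
Part 2: B1 = 4993/2; threaded value p + q = 4995; r = 23859; 23859 = 3^2 * 11 * 241; number of divisors = (2+1) * (1+1) * (1+1) = 12; answer 12
Part 3: B2 = 12; c = -20; f(2) = 1*(13) - 3*(-20) = 73; iterating: f(2)=73, f(3)=34, f(4)=-185, f(5)=-287, f(6)=268, f(7)=1129, f(8)=325, f(9)=-3062, f(10)=-4037, f(11)=5149, f(12)=17260, f(13)=1813, f(14)=-49967, f(15)=-55406, f(16)=94495; answer 94495

94495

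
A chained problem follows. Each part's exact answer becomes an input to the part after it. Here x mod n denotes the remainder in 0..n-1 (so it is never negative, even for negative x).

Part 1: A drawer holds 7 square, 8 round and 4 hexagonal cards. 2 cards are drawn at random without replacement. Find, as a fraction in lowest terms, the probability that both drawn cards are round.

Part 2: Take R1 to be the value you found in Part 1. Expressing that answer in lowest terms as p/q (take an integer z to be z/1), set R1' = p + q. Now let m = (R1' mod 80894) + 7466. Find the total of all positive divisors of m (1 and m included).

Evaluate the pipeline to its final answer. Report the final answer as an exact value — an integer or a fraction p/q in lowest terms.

14208

Part 1: total draws C(19,2) = 171; favorable C(8,2) = 28; P = 28/171; answer 28/171
Part 2: R1 = 28/171; threaded value p + q = 199; m = 7665; 7665 = 3 * 5 * 7 * 73; sigma = (1 + 3) * (1 + 5) * (1 + 7) * (1 + 73) = 4 * 6 * 8 * 74 = 14208; answer 14208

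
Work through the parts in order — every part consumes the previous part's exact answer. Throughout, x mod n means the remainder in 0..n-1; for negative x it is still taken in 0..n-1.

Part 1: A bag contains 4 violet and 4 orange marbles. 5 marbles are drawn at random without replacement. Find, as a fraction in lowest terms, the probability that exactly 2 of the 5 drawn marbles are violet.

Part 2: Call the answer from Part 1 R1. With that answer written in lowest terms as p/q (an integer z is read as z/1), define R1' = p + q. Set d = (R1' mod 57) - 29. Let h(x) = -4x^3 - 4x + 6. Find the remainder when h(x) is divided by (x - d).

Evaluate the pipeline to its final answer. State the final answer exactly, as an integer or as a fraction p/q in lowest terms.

Part 1: total draws C(8,5) = 56; favorable C(4,2)*C(4,3) = 24; P = 3/7; answer 3/7
Part 2: R1 = 3/7; threaded value p + q = 10; d = -19; remainder = value at the root: -4*(-19)^3 - 4*(-19)^1 + 6 = (27436) + (76) + (6) = 27518; answer 27518

27518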